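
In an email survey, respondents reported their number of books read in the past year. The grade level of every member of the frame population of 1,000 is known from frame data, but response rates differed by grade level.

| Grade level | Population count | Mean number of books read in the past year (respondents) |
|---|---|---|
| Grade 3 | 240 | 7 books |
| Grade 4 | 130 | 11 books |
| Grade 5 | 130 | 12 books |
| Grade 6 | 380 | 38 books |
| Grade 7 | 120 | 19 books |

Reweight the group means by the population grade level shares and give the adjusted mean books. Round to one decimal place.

Each cell contributes population-share × respondent value:
  Grade 3: (240/1,000) × 7 = 1.68
  Grade 4: (130/1,000) × 11 = 1.43
  Grade 5: (130/1,000) × 12 = 1.56
  Grade 6: (380/1,000) × 38 = 14.44
  Grade 7: (120/1,000) × 19 = 2.28
Post-stratified estimate = 21.39 → 21.4.

21.4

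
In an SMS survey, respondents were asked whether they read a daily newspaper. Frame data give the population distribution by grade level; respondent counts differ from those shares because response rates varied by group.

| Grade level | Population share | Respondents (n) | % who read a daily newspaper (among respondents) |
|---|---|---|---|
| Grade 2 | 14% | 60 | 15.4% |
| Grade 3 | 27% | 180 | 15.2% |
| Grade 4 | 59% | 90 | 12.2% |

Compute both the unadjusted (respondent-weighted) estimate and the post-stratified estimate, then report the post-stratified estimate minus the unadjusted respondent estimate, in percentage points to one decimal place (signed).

Unadjusted (pooled respondent) estimate weights by respondent counts:
  (60/330)×15.4 + (180/330)×15.2 + (90/330)×12.2 = 14.4182%
Post-stratifying to population shares instead:
  0.14×15.4 + 0.27×15.2 + 0.59×12.2 = 13.458%
Difference = 13.458 − 14.4182 = -0.9602 pp.

-1.0 percentage points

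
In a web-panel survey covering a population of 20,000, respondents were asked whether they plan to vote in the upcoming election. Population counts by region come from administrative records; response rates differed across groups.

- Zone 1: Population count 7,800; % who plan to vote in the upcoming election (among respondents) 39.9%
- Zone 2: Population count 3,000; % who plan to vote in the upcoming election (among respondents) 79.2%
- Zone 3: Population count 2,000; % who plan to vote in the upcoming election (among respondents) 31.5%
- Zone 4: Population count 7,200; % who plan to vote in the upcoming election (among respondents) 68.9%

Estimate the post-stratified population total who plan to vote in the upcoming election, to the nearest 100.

Estimated count per cell = population count × respondent percentage:
  Zone 1: 7,800 × 39.9% = 3112.2
  Zone 2: 3,000 × 79.2% = 2376
  Zone 3: 2,000 × 31.5% = 630
  Zone 4: 7,200 × 68.9% = 4960.8
Estimated total = 11,079 → 11,100.

11,100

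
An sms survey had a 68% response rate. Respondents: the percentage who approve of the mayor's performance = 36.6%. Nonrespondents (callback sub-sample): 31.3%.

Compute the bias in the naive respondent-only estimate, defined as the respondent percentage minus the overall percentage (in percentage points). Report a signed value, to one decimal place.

Nonresponse fraction = 1 − 0.68 = 0.32.
Bias = (nonresponse fraction) × (respondent percentage − nonrespondent percentage)
     = 0.32 × (36.6 − 31.3) = 0.32 × 5.3 = 1.696.

+1.7 percentage points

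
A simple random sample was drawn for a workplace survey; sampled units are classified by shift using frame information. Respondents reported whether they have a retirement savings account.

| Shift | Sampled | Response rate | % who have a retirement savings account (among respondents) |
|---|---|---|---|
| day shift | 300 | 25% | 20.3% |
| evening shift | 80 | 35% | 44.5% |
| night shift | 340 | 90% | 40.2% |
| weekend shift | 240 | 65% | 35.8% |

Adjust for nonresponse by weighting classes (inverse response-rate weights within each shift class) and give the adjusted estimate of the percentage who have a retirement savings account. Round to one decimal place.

33.2%

Each respondent's weight = sampled/responded in their class; summing within a class gives n_sampled, so:
  day shift: 300 × 20.3 = 6090
  evening shift: 80 × 44.5 = 3560
  night shift: 340 × 40.2 = 13668
  weekend shift: 240 × 35.8 = 8592
Adjusted estimate = 31,910 / 960 = 33.2396 → 33.2%.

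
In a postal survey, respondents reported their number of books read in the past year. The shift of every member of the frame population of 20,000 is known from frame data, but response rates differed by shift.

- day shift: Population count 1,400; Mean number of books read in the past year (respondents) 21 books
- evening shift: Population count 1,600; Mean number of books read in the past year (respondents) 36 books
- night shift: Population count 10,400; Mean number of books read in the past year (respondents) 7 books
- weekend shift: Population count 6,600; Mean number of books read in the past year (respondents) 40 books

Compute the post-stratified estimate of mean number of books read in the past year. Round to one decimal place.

Each cell contributes population-share × respondent value:
  day shift: (1,400/20,000) × 21 = 1.47
  evening shift: (1,600/20,000) × 36 = 2.88
  night shift: (10,400/20,000) × 7 = 3.64
  weekend shift: (6,600/20,000) × 40 = 13.2
Post-stratified estimate = 21.19 → 21.2.

21.2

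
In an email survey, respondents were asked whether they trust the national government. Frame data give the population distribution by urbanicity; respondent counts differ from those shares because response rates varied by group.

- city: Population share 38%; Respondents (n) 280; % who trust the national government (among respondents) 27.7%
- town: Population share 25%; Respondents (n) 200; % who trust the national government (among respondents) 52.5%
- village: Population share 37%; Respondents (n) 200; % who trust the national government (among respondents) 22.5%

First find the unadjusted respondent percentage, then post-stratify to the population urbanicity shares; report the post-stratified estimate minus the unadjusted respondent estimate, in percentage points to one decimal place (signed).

Unadjusted (pooled respondent) estimate weights by respondent counts:
  (280/680)×27.7 + (200/680)×52.5 + (200/680)×22.5 = 33.4647%
Post-stratifying to population shares instead:
  0.38×27.7 + 0.25×52.5 + 0.37×22.5 = 31.976%
Difference = 31.976 − 33.4647 = -1.4887 pp.

-1.5 percentage points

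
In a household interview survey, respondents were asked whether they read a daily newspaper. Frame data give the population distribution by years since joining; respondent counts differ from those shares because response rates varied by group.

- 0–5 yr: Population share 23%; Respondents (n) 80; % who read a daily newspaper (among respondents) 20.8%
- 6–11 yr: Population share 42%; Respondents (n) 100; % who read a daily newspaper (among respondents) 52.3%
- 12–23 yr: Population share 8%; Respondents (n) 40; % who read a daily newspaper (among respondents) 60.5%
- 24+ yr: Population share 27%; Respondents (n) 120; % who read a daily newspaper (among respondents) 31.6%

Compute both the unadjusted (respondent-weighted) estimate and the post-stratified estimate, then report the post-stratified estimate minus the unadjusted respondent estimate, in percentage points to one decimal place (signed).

+1.6 percentage points

Unadjusted (pooled respondent) estimate weights by respondent counts:
  (80/340)×20.8 + (100/340)×52.3 + (40/340)×60.5 + (120/340)×31.6 = 38.5471%
Post-stratifying to population shares instead:
  0.23×20.8 + 0.42×52.3 + 0.08×60.5 + 0.27×31.6 = 40.122%
Difference = 40.122 − 38.5471 = 1.5749 pp.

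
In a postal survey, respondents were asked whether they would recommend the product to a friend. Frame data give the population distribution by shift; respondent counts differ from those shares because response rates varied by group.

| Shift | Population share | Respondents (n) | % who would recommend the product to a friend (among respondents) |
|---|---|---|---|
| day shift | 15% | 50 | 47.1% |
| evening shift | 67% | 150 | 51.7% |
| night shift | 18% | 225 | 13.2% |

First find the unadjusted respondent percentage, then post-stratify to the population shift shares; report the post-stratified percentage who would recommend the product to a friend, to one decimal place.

44.1%

Naive respondent-only estimate (weights = respondent counts):
  (50/425)×47.1 + (150/425)×51.7 + (225/425)×13.2 = 30.7765%
Reweighting by population shift shares:
  0.15×47.1 + 0.67×51.7 + 0.18×13.2 = 44.08%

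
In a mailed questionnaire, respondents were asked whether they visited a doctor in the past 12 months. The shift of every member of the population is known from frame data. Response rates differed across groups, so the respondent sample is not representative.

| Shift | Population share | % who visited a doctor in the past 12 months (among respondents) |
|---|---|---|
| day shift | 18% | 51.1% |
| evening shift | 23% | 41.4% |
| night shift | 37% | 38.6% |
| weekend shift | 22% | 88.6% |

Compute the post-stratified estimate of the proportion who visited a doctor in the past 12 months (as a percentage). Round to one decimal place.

Post-stratification weights by population share, not respondent share:
  day shift: 0.18 × 51.1 = 9.198
  evening shift: 0.23 × 41.4 = 9.522
  night shift: 0.37 × 38.6 = 14.282
  weekend shift: 0.22 × 88.6 = 19.492
Post-stratified estimate = 52.494 → 52.5%.

52.5%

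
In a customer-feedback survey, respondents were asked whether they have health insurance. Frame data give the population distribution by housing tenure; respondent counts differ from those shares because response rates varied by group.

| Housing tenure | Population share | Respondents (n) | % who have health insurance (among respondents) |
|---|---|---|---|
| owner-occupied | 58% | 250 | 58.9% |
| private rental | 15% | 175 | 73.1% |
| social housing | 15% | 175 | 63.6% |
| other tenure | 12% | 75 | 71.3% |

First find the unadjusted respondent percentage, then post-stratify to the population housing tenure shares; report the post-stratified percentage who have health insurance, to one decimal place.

Naive respondent-only estimate (weights = respondent counts):
  (250/675)×58.9 + (175/675)×73.1 + (175/675)×63.6 + (75/675)×71.3 = 65.1778%
Post-stratified estimate weights by population shares:
  0.58×58.9 + 0.15×73.1 + 0.15×63.6 + 0.12×71.3 = 63.223%

63.2%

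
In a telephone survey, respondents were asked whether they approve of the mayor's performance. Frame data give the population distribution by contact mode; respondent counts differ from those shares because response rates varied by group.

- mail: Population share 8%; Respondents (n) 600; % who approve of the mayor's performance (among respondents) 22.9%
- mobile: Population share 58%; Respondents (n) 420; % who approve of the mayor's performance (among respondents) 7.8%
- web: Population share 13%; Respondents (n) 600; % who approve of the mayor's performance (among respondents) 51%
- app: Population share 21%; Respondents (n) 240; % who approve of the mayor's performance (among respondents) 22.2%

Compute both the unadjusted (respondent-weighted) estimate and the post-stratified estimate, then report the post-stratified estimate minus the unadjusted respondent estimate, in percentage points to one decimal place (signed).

-10.8 percentage points

Unadjusted (pooled respondent) estimate weights by respondent counts:
  (600/1860)×22.9 + (420/1860)×7.8 + (600/1860)×51 + (240/1860)×22.2 = 28.4645%
Post-stratifying to population shares instead:
  0.08×22.9 + 0.58×7.8 + 0.13×51 + 0.21×22.2 = 17.648%
Difference = 17.648 − 28.4645 = -10.8165 pp.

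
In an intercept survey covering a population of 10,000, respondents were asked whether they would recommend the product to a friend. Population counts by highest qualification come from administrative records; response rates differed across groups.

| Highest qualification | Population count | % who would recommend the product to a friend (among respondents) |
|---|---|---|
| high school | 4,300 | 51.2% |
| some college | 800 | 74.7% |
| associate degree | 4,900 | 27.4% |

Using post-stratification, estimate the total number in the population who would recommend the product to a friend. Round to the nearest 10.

4,140

Estimated count per cell = population count × respondent percentage:
  high school: 4,300 × 51.2% = 2201.6
  some college: 800 × 74.7% = 597.6
  associate degree: 4,900 × 27.4% = 1342.6
Estimated total = 4141.8 → 4,140.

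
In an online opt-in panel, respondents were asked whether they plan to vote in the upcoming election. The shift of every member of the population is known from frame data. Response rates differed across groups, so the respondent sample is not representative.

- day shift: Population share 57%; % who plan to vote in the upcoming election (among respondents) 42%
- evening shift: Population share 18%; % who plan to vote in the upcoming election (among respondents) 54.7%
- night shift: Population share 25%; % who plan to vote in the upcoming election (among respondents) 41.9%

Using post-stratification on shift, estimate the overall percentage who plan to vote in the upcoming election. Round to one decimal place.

Post-stratification weights by population share, not respondent share:
  day shift: 0.57 × 42 = 23.94
  evening shift: 0.18 × 54.7 = 9.846
  night shift: 0.25 × 41.9 = 10.475
Post-stratified estimate = 44.261 → 44.3%.

44.3%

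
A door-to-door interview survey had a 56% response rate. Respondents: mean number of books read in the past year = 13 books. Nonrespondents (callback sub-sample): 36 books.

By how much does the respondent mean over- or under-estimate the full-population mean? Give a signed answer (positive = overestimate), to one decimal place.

-10.1

Nonresponse fraction = 1 − 0.56 = 0.44.
Bias = (nonresponse fraction) × (respondent mean − nonrespondent mean)
     = 0.44 × (13 − 36) = 0.44 × -23 = -10.12.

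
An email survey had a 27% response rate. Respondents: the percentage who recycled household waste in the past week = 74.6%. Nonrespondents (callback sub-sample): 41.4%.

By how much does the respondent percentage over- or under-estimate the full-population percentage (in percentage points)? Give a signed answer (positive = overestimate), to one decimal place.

Nonresponse fraction = 1 − 0.27 = 0.73.
Bias = (nonresponse fraction) × (respondent percentage − nonrespondent percentage)
     = 0.73 × (74.6 − 41.4) = 0.73 × 33.2 = 24.236.

+24.2 percentage points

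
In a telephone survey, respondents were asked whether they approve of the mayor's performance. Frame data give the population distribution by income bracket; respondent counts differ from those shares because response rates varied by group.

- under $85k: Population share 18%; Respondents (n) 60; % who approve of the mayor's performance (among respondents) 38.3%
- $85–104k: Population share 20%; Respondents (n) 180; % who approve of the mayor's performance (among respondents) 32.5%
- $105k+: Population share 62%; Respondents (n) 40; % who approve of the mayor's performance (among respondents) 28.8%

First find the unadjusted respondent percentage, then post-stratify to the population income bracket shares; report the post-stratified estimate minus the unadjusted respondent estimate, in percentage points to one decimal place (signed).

-2.0 percentage points

Without adjustment, the pooled respondent share is:
  (60/280)×38.3 + (180/280)×32.5 + (40/280)×28.8 = 33.2143%
Post-stratified estimate weights by population shares:
  0.18×38.3 + 0.2×32.5 + 0.62×28.8 = 31.25%
Difference = 31.25 − 33.2143 = -1.9643 pp.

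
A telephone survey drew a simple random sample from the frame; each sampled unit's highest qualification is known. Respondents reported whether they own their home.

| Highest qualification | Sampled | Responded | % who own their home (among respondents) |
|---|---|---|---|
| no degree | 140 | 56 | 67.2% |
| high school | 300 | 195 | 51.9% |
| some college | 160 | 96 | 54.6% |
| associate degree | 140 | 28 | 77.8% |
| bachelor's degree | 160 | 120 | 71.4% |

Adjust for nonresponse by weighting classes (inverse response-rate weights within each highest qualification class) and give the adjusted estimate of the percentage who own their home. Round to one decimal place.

Response rates by class: no degree 56/140 = 40%, high school 195/300 = 65%, some college 96/160 = 60%, associate degree 28/140 = 20%, bachelor's degree 120/160 = 75%.
Each respondent's weight = sampled/responded in their class; summing within a class gives n_sampled, so:
  no degree: 140 × 67.2 = 9408
  high school: 300 × 51.9 = 15,570
  some college: 160 × 54.6 = 8736
  associate degree: 140 × 77.8 = 10,892
  bachelor's degree: 160 × 71.4 = 11,424
Adjusted estimate = 56,030 / 900 = 62.2556 → 62.3%.

62.3%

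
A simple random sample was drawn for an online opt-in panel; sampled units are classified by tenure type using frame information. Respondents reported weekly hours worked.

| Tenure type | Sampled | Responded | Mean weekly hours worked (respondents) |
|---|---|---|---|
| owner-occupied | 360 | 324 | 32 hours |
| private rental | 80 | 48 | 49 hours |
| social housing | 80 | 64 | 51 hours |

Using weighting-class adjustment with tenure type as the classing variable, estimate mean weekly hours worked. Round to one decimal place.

Response rates by class: owner-occupied 324/360 = 90%, private rental 48/80 = 60%, social housing 64/80 = 80%.
Inverse-response-rate weighting restores each class to its sampled count, so class totals weight by n_sampled:
  owner-occupied: 360 × 32 = 11,520
  private rental: 80 × 49 = 3920
  social housing: 80 × 51 = 4080
Adjusted estimate = 19,520 / 520 = 37.5385 → 37.5.

37.5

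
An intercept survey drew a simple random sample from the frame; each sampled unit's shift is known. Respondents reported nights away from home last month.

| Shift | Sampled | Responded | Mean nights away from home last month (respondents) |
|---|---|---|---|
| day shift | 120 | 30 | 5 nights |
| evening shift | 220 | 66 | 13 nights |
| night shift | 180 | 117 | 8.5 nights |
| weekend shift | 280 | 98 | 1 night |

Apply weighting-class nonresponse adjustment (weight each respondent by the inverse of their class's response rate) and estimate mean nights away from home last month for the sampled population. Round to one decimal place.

6.6

Class response rates: day shift 30/120 = 25%, evening shift 66/220 = 30%, night shift 117/180 = 65%, weekend shift 98/280 = 35%.
Inverse-response-rate weighting restores each class to its sampled count, so class totals weight by n_sampled:
  day shift: 120 × 5 = 600
  evening shift: 220 × 13 = 2860
  night shift: 180 × 8.5 = 1530
  weekend shift: 280 × 1 = 280
Adjusted estimate = 5270 / 800 = 6.5875 → 6.6.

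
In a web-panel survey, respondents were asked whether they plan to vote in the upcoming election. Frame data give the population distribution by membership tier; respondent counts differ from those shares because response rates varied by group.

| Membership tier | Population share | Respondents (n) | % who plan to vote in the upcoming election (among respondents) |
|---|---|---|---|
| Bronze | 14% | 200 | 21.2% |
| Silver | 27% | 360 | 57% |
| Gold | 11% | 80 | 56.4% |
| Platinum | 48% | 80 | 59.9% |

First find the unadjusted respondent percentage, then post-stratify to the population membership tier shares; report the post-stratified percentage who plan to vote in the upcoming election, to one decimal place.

53.3%

Without adjustment, the pooled respondent share is:
  (200/720)×21.2 + (360/720)×57 + (80/720)×56.4 + (80/720)×59.9 = 47.3111%
Post-stratifying to population shares instead:
  0.14×21.2 + 0.27×57 + 0.11×56.4 + 0.48×59.9 = 53.314%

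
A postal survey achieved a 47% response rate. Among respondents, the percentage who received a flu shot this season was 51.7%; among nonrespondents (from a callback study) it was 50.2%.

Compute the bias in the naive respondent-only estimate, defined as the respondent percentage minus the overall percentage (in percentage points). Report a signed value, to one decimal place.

+0.8 percentage points

Nonresponse fraction = 1 − 0.47 = 0.53.
Bias = (nonresponse fraction) × (respondent percentage − nonrespondent percentage)
     = 0.53 × (51.7 − 50.2) = 0.53 × 1.5 = 0.795.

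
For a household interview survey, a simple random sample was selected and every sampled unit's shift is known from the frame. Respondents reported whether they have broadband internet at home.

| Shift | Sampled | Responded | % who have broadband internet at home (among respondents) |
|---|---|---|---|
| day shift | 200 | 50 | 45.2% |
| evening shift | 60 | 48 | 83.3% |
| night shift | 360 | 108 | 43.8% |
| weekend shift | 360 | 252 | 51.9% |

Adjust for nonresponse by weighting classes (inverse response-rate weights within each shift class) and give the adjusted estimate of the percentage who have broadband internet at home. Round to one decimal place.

49.5%

Class response rates: day shift 50/200 = 25%, evening shift 48/60 = 80%, night shift 108/360 = 30%, weekend shift 252/360 = 70%.
Inverse-response-rate weighting restores each class to its sampled count, so class totals weight by n_sampled:
  day shift: 200 × 45.2 = 9040
  evening shift: 60 × 83.3 = 4998
  night shift: 360 × 43.8 = 15768
  weekend shift: 360 × 51.9 = 18,684
Adjusted estimate = 48,490 / 980 = 49.4796 → 49.5%.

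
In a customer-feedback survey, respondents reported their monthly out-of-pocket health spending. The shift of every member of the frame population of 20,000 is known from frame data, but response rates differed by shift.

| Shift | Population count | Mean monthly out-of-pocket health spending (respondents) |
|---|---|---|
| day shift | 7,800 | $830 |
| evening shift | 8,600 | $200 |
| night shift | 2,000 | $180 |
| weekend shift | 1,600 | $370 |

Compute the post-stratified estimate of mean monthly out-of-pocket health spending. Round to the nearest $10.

$460

Each cell contributes population-share × respondent value:
  day shift: (7,800/20,000) × 830 = 323.7
  evening shift: (8,600/20,000) × 200 = 86
  night shift: (2,000/20,000) × 180 = 18
  weekend shift: (1,600/20,000) × 370 = 29.6
Post-stratified estimate = 457.3 → $460.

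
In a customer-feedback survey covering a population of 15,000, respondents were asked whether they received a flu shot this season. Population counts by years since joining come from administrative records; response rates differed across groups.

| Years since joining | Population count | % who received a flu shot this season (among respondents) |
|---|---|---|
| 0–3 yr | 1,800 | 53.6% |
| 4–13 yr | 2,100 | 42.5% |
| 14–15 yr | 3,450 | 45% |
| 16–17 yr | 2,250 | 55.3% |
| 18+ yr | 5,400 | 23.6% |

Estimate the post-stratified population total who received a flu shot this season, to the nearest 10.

5,930

Apply each group's respondent rate to its population count:
  0–3 yr: 1,800 × 53.6% = 964.8
  4–13 yr: 2,100 × 42.5% = 892.5
  14–15 yr: 3,450 × 45% = 1552.5
  16–17 yr: 2,250 × 55.3% = 1244.25
  18+ yr: 5,400 × 23.6% = 1274.4
Estimated total = 5928.45 → 5,930.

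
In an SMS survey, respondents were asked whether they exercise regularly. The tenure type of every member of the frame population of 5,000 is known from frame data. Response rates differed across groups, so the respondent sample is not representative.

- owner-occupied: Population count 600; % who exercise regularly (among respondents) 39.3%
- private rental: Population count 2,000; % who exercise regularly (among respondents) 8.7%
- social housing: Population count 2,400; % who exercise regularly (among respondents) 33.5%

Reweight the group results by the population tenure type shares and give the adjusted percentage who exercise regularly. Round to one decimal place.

Reweight to the known tenure type distribution:
  owner-occupied: (600/5,000) × 39.3 = 4.716
  private rental: (2,000/5,000) × 8.7 = 3.48
  social housing: (2,400/5,000) × 33.5 = 16.08
Post-stratified estimate = 24.276 → 24.3%.

24.3%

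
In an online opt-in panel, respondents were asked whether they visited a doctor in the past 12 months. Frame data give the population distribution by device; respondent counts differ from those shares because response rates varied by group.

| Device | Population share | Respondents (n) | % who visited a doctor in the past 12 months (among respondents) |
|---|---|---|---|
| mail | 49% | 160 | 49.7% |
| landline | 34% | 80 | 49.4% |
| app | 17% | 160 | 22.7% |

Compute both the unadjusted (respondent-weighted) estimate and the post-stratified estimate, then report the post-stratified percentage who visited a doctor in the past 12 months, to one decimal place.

Unadjusted (pooled respondent) estimate weights by respondent counts:
  (160/400)×49.7 + (80/400)×49.4 + (160/400)×22.7 = 38.84%
Reweighting by population device shares:
  0.49×49.7 + 0.34×49.4 + 0.17×22.7 = 45.008%

45.0%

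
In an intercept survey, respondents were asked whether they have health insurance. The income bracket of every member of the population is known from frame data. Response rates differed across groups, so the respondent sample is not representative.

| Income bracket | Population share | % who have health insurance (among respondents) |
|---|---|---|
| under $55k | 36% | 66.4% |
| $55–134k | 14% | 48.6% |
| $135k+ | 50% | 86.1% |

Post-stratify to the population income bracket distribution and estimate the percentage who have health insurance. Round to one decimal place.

Each cell contributes population-share × respondent value:
  under $55k: 0.36 × 66.4 = 23.904
  $55–134k: 0.14 × 48.6 = 6.804
  $135k+: 0.5 × 86.1 = 43.05
Post-stratified estimate = 73.758 → 73.8%.

73.8%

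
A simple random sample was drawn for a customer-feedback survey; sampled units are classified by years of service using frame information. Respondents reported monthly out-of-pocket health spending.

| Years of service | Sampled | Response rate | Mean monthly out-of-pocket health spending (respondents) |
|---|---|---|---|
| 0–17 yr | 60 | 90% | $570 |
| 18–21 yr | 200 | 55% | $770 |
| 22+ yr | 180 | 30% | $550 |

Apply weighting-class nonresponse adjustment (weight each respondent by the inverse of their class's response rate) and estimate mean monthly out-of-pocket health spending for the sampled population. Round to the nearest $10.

Each respondent's weight = sampled/responded in their class; summing within a class gives n_sampled, so:
  0–17 yr: 60 × 570 = 34,200
  18–21 yr: 200 × 770 = 154,000
  22+ yr: 180 × 550 = 99,000
Adjusted estimate = 287,200 / 440 = 652.727 → $650.

$650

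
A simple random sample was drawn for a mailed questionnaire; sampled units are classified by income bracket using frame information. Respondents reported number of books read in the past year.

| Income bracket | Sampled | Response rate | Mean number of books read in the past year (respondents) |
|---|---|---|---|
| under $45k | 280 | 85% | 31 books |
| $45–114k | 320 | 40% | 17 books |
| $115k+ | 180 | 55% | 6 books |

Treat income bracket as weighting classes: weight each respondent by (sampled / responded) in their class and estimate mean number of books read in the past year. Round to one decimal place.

19.5

With weight = n_sampled/n_responded per class, the weighted class total is n_sampled:
  under $45k: 280 × 31 = 8680
  $45–114k: 320 × 17 = 5440
  $115k+: 180 × 6 = 1080
Adjusted estimate = 15,200 / 780 = 19.4872 → 19.5.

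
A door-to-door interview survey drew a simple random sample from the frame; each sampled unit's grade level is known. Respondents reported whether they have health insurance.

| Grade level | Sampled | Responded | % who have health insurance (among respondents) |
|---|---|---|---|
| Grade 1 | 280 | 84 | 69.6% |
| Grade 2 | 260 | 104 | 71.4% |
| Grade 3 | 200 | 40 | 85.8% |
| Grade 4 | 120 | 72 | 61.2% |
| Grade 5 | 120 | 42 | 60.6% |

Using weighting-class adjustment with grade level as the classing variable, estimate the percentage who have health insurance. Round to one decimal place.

71.3%

Response rates by class: Grade 1 84/280 = 30%, Grade 2 104/260 = 40%, Grade 3 40/200 = 20%, Grade 4 72/120 = 60%, Grade 5 42/120 = 35%.
Weighting each respondent by the inverse class response rate inflates each class back to its sampled size, so the class weight is n_sampled:
  Grade 1: 280 × 69.6 = 19,488
  Grade 2: 260 × 71.4 = 18,564
  Grade 3: 200 × 85.8 = 17,160
  Grade 4: 120 × 61.2 = 7344
  Grade 5: 120 × 60.6 = 7272
Adjusted estimate = 69,828 / 980 = 71.2531 → 71.3%.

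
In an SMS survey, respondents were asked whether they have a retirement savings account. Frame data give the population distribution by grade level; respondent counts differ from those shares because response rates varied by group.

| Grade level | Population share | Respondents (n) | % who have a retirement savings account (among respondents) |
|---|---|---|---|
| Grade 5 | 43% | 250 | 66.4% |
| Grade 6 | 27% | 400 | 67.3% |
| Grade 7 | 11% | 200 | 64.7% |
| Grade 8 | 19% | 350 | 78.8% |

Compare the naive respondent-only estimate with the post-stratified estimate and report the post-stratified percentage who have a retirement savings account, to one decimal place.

Unadjusted (pooled respondent) estimate weights by respondent counts:
  (250/1200)×66.4 + (400/1200)×67.3 + (200/1200)×64.7 + (350/1200)×78.8 = 70.0333%
Post-stratified estimate weights by population shares:
  0.43×66.4 + 0.27×67.3 + 0.11×64.7 + 0.19×78.8 = 68.812%

68.8%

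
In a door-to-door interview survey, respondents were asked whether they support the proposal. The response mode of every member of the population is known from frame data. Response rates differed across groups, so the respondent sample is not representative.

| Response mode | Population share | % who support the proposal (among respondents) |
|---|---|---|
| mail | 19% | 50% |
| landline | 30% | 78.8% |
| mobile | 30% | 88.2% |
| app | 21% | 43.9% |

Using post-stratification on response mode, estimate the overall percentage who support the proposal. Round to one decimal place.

68.8%

Weight each group's respondent value by its population share:
  mail: 0.19 × 50 = 9.5
  landline: 0.3 × 78.8 = 23.64
  mobile: 0.3 × 88.2 = 26.46
  app: 0.21 × 43.9 = 9.219
Post-stratified estimate = 68.819 → 68.8%.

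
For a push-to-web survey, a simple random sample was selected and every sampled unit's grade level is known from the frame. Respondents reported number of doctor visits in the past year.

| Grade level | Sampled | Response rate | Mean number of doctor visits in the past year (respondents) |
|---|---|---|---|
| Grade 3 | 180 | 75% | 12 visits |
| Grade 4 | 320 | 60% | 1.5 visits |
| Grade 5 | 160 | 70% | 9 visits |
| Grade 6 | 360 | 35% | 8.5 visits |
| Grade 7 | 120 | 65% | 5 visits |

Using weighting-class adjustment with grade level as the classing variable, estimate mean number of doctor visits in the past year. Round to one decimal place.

6.8

Inverse-response-rate weighting restores each class to its sampled count, so class totals weight by n_sampled:
  Grade 3: 180 × 12 = 2160
  Grade 4: 320 × 1.5 = 480
  Grade 5: 160 × 9 = 1440
  Grade 6: 360 × 8.5 = 3060
  Grade 7: 120 × 5 = 600
Adjusted estimate = 7740 / 1,140 = 6.78947 → 6.8.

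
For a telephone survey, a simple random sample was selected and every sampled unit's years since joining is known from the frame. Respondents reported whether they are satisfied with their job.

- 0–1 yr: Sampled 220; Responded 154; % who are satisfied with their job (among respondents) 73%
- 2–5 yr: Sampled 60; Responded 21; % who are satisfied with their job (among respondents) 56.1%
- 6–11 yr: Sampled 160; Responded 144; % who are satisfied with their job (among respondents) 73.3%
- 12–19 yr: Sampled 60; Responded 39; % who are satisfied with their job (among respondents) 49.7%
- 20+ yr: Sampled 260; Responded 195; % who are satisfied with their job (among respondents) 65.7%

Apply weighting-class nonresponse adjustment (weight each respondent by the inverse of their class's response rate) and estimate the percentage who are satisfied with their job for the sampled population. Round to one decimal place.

Class response rates: 0–1 yr 154/220 = 70%, 2–5 yr 21/60 = 35%, 6–11 yr 144/160 = 90%, 12–19 yr 39/60 = 65%, 20+ yr 195/260 = 75%.
Weighting each respondent by the inverse class response rate inflates each class back to its sampled size, so the class weight is n_sampled:
  0–1 yr: 220 × 73 = 16,060
  2–5 yr: 60 × 56.1 = 3366
  6–11 yr: 160 × 73.3 = 11,728
  12–19 yr: 60 × 49.7 = 2982
  20+ yr: 260 × 65.7 = 17,082
Adjusted estimate = 51,218 / 760 = 67.3921 → 67.4%.

67.4%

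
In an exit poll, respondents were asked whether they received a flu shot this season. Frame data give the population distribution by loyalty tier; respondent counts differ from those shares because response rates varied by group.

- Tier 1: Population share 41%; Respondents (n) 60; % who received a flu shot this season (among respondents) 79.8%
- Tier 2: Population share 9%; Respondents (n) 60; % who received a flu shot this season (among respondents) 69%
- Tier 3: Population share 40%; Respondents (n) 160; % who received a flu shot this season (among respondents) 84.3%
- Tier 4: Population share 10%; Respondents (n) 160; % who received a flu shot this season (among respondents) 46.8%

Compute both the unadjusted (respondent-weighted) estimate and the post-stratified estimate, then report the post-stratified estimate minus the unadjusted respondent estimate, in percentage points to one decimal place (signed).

Naive respondent-only estimate (weights = respondent counts):
  (60/440)×79.8 + (60/440)×69 + (160/440)×84.3 + (160/440)×46.8 = 67.9636%
Post-stratifying to population shares instead:
  0.41×79.8 + 0.09×69 + 0.4×84.3 + 0.1×46.8 = 77.328%
Difference = 77.328 − 67.9636 = 9.3644 pp.

+9.4 percentage points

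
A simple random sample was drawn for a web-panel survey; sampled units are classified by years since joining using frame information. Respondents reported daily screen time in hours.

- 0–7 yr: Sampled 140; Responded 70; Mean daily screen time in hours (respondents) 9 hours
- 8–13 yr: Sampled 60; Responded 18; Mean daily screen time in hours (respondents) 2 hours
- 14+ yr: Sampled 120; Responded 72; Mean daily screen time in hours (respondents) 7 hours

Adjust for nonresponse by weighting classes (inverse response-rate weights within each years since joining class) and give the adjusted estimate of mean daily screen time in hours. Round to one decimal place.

6.9

Class response rates: 0–7 yr 70/140 = 50%, 8–13 yr 18/60 = 30%, 14+ yr 72/120 = 60%.
Each respondent's weight = sampled/responded in their class; summing within a class gives n_sampled, so:
  0–7 yr: 140 × 9 = 1260
  8–13 yr: 60 × 2 = 120
  14+ yr: 120 × 7 = 840
Adjusted estimate = 2220 / 320 = 6.9375 → 6.9.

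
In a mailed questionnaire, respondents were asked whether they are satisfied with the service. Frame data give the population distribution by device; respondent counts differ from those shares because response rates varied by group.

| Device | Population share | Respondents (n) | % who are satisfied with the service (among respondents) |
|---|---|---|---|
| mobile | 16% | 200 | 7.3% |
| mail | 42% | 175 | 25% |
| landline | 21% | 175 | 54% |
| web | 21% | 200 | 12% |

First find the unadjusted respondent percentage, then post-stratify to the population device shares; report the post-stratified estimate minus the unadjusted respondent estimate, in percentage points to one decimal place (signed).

Unadjusted (pooled respondent) estimate weights by respondent counts:
  (200/750)×7.3 + (175/750)×25 + (175/750)×54 + (200/750)×12 = 23.58%
Post-stratified estimate weights by population shares:
  0.16×7.3 + 0.42×25 + 0.21×54 + 0.21×12 = 25.528%
Difference = 25.528 − 23.58 = 1.948 pp.

+1.9 percentage points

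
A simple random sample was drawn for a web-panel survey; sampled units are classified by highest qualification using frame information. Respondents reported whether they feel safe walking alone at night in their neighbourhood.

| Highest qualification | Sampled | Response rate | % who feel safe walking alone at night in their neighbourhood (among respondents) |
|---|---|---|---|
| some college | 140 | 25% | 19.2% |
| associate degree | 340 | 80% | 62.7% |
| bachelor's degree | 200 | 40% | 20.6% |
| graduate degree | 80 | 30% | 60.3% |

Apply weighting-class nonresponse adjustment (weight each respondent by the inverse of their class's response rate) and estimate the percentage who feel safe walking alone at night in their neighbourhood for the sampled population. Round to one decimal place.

With weight = n_sampled/n_responded per class, the weighted class total is n_sampled:
  some college: 140 × 19.2 = 2688
  associate degree: 340 × 62.7 = 21,318
  bachelor's degree: 200 × 20.6 = 4120
  graduate degree: 80 × 60.3 = 4824
Adjusted estimate = 32,950 / 760 = 43.3553 → 43.4%.

43.4%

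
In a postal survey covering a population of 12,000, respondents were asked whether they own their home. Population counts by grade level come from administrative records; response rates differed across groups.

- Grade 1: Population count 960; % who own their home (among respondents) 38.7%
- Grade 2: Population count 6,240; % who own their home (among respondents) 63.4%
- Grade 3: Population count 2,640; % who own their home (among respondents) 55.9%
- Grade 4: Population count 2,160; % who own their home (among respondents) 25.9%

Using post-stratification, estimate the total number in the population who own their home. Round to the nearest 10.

6,360

Apply each group's respondent rate to its population count:
  Grade 1: 960 × 38.7% = 371.52
  Grade 2: 6,240 × 63.4% = 3956.16
  Grade 3: 2,640 × 55.9% = 1475.76
  Grade 4: 2,160 × 25.9% = 559.44
Estimated total = 6362.88 → 6,360.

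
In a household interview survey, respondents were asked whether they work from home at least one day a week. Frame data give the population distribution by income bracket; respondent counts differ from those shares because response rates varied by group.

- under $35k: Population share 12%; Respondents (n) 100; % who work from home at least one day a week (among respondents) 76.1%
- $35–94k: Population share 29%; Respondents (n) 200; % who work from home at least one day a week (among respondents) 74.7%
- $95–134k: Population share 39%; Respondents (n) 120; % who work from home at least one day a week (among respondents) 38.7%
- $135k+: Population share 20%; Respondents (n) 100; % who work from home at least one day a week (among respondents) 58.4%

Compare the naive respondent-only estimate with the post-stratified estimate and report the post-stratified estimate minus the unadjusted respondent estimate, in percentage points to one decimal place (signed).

-6.0 percentage points

Without adjustment, the pooled respondent share is:
  (100/520)×76.1 + (200/520)×74.7 + (120/520)×38.7 + (100/520)×58.4 = 63.5269%
Post-stratified estimate weights by population shares:
  0.12×76.1 + 0.29×74.7 + 0.39×38.7 + 0.2×58.4 = 57.568%
Difference = 57.568 − 63.5269 = -5.9589 pp.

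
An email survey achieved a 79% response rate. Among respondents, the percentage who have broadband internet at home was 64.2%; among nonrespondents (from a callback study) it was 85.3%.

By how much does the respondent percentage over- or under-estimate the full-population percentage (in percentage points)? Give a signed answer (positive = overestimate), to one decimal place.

-4.4 percentage points

Nonresponse fraction = 1 − 0.79 = 0.21.
Bias = (nonresponse fraction) × (respondent percentage − nonrespondent percentage)
     = 0.21 × (64.2 − 85.3) = 0.21 × -21.1 = -4.431.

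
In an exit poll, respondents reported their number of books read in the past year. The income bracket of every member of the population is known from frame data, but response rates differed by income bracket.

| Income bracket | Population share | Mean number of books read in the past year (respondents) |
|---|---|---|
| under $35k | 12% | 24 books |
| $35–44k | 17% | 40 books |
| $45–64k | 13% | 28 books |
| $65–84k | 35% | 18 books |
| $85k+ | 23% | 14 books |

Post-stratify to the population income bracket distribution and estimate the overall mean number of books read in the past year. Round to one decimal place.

22.8

Reweight to the known income bracket distribution:
  under $35k: 0.12 × 24 = 2.88
  $35–44k: 0.17 × 40 = 6.8
  $45–64k: 0.13 × 28 = 3.64
  $65–84k: 0.35 × 18 = 6.3
  $85k+: 0.23 × 14 = 3.22
Post-stratified estimate = 22.84 → 22.8.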